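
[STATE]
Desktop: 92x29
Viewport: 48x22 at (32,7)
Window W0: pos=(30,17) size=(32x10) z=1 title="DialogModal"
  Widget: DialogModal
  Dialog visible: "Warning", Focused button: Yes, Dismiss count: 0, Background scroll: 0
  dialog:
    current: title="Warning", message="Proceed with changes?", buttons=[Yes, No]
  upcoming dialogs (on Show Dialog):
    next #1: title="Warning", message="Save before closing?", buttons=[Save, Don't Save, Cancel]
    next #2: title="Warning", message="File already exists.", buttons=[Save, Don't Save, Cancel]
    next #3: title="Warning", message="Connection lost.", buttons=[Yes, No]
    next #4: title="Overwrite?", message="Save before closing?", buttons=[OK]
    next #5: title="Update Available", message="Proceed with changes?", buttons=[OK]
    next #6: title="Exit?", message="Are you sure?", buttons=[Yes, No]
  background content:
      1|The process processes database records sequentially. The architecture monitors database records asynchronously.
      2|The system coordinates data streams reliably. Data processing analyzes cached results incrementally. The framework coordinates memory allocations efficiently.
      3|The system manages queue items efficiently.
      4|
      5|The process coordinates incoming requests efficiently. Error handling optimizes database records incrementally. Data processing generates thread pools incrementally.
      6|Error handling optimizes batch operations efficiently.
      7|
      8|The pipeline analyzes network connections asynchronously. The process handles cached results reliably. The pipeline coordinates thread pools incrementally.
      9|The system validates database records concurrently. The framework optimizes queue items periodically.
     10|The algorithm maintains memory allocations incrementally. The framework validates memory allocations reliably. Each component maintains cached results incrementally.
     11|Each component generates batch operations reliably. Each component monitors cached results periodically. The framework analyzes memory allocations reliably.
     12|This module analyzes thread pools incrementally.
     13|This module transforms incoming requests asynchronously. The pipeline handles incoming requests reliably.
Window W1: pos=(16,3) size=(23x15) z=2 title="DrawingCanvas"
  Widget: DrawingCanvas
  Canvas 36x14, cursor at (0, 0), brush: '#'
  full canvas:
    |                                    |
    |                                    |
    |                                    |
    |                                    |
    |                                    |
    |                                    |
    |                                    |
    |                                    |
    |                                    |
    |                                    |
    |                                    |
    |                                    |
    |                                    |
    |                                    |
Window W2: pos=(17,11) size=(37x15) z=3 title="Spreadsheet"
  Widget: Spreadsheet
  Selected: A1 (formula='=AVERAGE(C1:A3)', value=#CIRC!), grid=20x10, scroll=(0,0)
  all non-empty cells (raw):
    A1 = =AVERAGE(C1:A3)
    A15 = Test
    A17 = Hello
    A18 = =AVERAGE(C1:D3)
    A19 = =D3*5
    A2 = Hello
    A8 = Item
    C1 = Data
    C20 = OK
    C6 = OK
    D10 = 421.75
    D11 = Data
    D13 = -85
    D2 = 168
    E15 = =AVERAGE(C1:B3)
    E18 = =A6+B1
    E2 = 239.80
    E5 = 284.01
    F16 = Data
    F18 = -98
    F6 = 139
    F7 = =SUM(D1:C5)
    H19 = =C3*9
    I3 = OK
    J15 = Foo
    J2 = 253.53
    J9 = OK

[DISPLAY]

      ┃                                         
      ┃                                         
      ┃                                         
      ┃                                         
━━━━━━━━━━━━━━━━━━━━━┓                          
                     ┃                          
─────────────────────┨                          
1:A3)                ┃                          
 B       C       D   ┃                          
---------------------┃                          
     0Data           ┃━━━━━━━┓                  
     0       0     16┃       ┃                  
     0       0       ┃───────┨                  
     0       0       ┃───┐ase┃                  
     0       0       ┃   │ st┃                  
     0OK             ┃s? │ems┃                  
     0       0       ┃   │   ┃                  
     0       0       ┃───┘omi┃                  
━━━━━━━━━━━━━━━━━━━━━┛s batch┃                  
━━━━━━━━━━━━━━━━━━━━━━━━━━━━━┛                  
                                                
                                                


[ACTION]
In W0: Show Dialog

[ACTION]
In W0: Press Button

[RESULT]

      ┃                                         
      ┃                                         
      ┃                                         
      ┃                                         
━━━━━━━━━━━━━━━━━━━━━┓                          
                     ┃                          
─────────────────────┨                          
1:A3)                ┃                          
 B       C       D   ┃                          
---------------------┃                          
     0Data           ┃━━━━━━━┓                  
     0       0     16┃       ┃                  
     0       0       ┃───────┨                  
     0       0       ┃atabase┃                  
     0       0       ┃data st┃                  
     0OK             ┃e items┃                  
     0       0       ┃       ┃                  
     0       0       ┃ incomi┃                  
━━━━━━━━━━━━━━━━━━━━━┛s batch┃                  
━━━━━━━━━━━━━━━━━━━━━━━━━━━━━┛                  
                                                
                                                


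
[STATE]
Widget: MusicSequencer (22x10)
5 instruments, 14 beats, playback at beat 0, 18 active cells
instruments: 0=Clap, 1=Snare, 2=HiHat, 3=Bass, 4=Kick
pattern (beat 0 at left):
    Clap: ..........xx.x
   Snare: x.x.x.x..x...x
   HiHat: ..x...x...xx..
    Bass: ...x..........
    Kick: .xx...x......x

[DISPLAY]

      ▼1234567890123  
  Clap··········██·█  
 Snare█·█·█·█··█···█  
 HiHat··█···█···██··  
  Bass···█··········  
  Kick·██···█······█  
                      
                      
                      
                      


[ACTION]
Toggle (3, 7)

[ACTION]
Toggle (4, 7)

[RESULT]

      ▼1234567890123  
  Clap··········██·█  
 Snare█·█·█·█··█···█  
 HiHat··█···█···██··  
  Bass···█···█······  
  Kick·██···██·····█  
                      
                      
                      
                      


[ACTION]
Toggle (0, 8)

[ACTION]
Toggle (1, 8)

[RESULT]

      ▼1234567890123  
  Clap········█·██·█  
 Snare█·█·█·█·██···█  
 HiHat··█···█···██··  
  Bass···█···█······  
  Kick·██···██·····█  
                      
                      
                      
                      


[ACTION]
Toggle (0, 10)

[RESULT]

      ▼1234567890123  
  Clap········█··█·█  
 Snare█·█·█·█·██···█  
 HiHat··█···█···██··  
  Bass···█···█······  
  Kick·██···██·····█  
                      
                      
                      
                      


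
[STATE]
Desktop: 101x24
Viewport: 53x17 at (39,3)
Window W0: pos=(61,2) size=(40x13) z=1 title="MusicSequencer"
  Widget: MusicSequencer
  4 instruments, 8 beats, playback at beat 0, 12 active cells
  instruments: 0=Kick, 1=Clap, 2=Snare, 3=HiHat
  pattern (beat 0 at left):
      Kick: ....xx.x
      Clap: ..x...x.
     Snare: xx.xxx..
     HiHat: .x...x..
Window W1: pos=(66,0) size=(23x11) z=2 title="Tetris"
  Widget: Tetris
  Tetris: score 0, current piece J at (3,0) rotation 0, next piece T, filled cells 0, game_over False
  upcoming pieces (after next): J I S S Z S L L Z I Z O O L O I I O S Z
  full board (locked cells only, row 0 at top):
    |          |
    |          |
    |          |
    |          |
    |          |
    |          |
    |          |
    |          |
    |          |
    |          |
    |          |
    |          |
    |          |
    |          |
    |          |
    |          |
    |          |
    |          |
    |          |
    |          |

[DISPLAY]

                      ┃ Mus┃          │Next:     ┃   
                      ┠────┃          │ ▒        ┃───
                      ┃    ┃          │▒▒▒       ┃   
                      ┃  Ki┃          │          ┃   
                      ┃  Cl┃          │          ┃   
                      ┃ Sna┃          │          ┃   
                      ┃ HiH┃          │Score:    ┃   
                      ┃    ┗━━━━━━━━━━━━━━━━━━━━━┛   
                      ┃                              
                      ┃                              
                      ┃                              
                      ┗━━━━━━━━━━━━━━━━━━━━━━━━━━━━━━
                                                     
                                                     
                                                     
                                                     
                                                     


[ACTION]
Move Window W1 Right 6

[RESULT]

                      ┃ MusicSequ┃          │Next:   
                      ┠──────────┃          │ ▒      
                      ┃      ▼123┃          │▒▒▒     
                      ┃  Kick····┃          │        
                      ┃  Clap··█·┃          │        
                      ┃ Snare██·█┃          │        
                      ┃ HiHat·█··┃          │Score:  
                      ┃          ┗━━━━━━━━━━━━━━━━━━━
                      ┃                              
                      ┃                              
                      ┃                              
                      ┗━━━━━━━━━━━━━━━━━━━━━━━━━━━━━━
                                                     
                                                     
                                                     
                                                     
                                                     


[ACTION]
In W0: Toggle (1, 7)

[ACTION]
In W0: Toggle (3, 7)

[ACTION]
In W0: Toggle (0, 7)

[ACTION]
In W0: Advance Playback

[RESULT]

                      ┃ MusicSequ┃          │Next:   
                      ┠──────────┃          │ ▒      
                      ┃      0▼23┃          │▒▒▒     
                      ┃  Kick····┃          │        
                      ┃  Clap··█·┃          │        
                      ┃ Snare██·█┃          │        
                      ┃ HiHat·█··┃          │Score:  
                      ┃          ┗━━━━━━━━━━━━━━━━━━━
                      ┃                              
                      ┃                              
                      ┃                              
                      ┗━━━━━━━━━━━━━━━━━━━━━━━━━━━━━━
                                                     
                                                     
                                                     
                                                     
                                                     


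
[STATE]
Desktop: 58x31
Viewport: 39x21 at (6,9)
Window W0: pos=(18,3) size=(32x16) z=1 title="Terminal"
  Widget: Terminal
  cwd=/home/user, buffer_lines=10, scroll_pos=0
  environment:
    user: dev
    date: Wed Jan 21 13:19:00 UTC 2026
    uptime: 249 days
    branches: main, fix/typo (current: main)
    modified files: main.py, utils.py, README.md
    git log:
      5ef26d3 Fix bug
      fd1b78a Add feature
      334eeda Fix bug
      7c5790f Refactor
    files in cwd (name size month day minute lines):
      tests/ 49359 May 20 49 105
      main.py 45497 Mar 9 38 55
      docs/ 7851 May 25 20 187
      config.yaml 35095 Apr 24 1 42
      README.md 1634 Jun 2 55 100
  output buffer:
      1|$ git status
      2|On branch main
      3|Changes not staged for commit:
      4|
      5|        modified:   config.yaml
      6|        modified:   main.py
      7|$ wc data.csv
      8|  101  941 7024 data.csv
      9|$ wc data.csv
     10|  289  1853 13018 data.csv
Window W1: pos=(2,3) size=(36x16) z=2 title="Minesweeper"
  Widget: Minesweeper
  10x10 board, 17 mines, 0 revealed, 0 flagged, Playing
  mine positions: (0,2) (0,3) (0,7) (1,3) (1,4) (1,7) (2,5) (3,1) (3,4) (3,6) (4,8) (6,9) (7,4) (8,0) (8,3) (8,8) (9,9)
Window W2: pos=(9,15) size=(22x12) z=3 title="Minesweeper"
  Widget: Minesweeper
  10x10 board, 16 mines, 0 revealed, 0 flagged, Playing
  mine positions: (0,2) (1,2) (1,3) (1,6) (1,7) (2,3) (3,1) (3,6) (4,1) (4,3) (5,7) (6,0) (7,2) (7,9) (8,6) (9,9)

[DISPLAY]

■■■■■■■                        ┃       
■■■■■■■                        ┃ config
■■■■■■■                        ┃ main.p
■■■■■■■                        ┃       
■■■■■■■                        ┃a.csv  
■■■■■■■                        ┃       
■■■┏━━━━━━━━━━━━━━━━━━━━┓      ┃ata.csv
   ┃ Minesweeper        ┃      ┃       
   ┠────────────────────┨      ┃       
━━━┃■■■■■■■■■■          ┃━━━━━━┛━━━━━━━
   ┃■■■■■■■■■■          ┃              
   ┃■■■■■■■■■■          ┃              
   ┃■■■■■■■■■■          ┃              
   ┃■■■■■■■■■■          ┃              
   ┃■■■■■■■■■■          ┃              
   ┃■■■■■■■■■■          ┃              
   ┃■■■■■■■■■■          ┃              
   ┗━━━━━━━━━━━━━━━━━━━━┛              
                                       
                                       
                                       


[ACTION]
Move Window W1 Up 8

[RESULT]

■■■■■■■                        ┃       
■■■■■■■                        ┃ config
■■■■■■■                        ┃ main.p
■■■■■■■                        ┃       
                               ┃a.csv  
                               ┃       
━━━┏━━━━━━━━━━━━━━━━━━━━┓━━━━━━┛ata.csv
   ┃ Minesweeper        ┃              
   ┠────────────────────┨              
   ┃■■■■■■■■■■          ┃━━━━━━━━━━━━━━
   ┃■■■■■■■■■■          ┃              
   ┃■■■■■■■■■■          ┃              
   ┃■■■■■■■■■■          ┃              
   ┃■■■■■■■■■■          ┃              
   ┃■■■■■■■■■■          ┃              
   ┃■■■■■■■■■■          ┃              
   ┃■■■■■■■■■■          ┃              
   ┗━━━━━━━━━━━━━━━━━━━━┛              
                                       
                                       
                                       


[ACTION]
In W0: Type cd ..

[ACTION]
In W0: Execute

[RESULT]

■■■■■■■                        ┃ config
■■■■■■■                        ┃ main.p
■■■■■■■                        ┃       
■■■■■■■                        ┃a.csv  
                               ┃       
                               ┃ata.csv
━━━┏━━━━━━━━━━━━━━━━━━━━┓━━━━━━┛       
   ┃ Minesweeper        ┃              
   ┠────────────────────┨              
   ┃■■■■■■■■■■          ┃━━━━━━━━━━━━━━
   ┃■■■■■■■■■■          ┃              
   ┃■■■■■■■■■■          ┃              
   ┃■■■■■■■■■■          ┃              
   ┃■■■■■■■■■■          ┃              
   ┃■■■■■■■■■■          ┃              
   ┃■■■■■■■■■■          ┃              
   ┃■■■■■■■■■■          ┃              
   ┗━━━━━━━━━━━━━━━━━━━━┛              
                                       
                                       
                                       


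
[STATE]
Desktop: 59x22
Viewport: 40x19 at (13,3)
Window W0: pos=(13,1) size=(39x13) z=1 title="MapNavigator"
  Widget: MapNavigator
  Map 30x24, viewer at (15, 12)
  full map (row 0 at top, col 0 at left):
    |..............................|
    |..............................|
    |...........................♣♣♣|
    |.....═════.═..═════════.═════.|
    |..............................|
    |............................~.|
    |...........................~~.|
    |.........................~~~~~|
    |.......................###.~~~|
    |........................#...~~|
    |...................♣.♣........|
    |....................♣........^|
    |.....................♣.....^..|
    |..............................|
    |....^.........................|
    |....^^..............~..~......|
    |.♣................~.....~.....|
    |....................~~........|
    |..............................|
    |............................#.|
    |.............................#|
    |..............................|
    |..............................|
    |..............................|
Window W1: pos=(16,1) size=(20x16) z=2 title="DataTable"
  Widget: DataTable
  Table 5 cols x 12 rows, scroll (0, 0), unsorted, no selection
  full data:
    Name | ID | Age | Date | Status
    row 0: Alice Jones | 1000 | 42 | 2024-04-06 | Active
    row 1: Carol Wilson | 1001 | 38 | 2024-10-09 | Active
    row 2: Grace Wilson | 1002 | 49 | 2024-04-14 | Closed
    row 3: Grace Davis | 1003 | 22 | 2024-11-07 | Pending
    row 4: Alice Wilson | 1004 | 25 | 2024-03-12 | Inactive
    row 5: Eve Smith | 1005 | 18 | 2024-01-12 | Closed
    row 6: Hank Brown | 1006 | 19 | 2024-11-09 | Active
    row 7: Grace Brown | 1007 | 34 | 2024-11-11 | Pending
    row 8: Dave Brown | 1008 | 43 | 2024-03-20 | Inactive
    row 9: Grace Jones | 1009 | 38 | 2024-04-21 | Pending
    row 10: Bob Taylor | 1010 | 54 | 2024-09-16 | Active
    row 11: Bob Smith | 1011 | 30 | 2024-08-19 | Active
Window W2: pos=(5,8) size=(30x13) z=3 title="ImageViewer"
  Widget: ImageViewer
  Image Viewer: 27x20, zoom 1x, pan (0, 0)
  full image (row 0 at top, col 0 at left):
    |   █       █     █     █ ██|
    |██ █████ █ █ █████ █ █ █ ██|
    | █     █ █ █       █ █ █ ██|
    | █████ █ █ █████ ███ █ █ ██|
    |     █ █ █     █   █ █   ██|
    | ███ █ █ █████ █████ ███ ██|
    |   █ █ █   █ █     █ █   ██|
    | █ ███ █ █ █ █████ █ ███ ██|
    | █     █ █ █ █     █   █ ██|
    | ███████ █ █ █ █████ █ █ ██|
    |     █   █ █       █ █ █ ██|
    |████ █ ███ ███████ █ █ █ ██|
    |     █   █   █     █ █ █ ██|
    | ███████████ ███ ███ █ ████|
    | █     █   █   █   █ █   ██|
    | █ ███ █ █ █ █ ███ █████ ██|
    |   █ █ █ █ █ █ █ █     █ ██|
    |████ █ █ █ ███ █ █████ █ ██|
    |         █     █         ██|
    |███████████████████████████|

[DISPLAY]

┠──┠──────────────────┨───────────────┨ 
┃  ┃Name        │ID  │┃....###.~~~    ┃ 
┃  ┃────────────┼────┼┃.....#...~~    ┃ 
┃  ┃Alice Jones │1000│┃♣.♣........    ┃ 
┃  ┃Carol Wilson│1001│┃.♣........^    ┃ 
━━━━━━━━━━━━━━━━━━━━━┓┃..♣.....^..    ┃ 
iewer                ┃┃...........    ┃ 
─────────────────────┨┃...........    ┃ 
    █     █     █ ██ ┃┃.~..~......    ┃ 
█ █ █ █████ █ █ █ ██ ┃┃.....~.....    ┃ 
█ █ █       █ █ █ ██ ┃┃━━━━━━━━━━━━━━━┛ 
█ █ █████ ███ █ █ ██ ┃┃                 
█ █     █   █ █   ██ ┃┃                 
█ █████ █████ ███ ██ ┃┛                 
█   █ █     █ █   ██ ┃                  
█ █ █ █████ █ ███ ██ ┃                  
█ █ █ █     █   █ ██ ┃                  
━━━━━━━━━━━━━━━━━━━━━┛                  
                                        


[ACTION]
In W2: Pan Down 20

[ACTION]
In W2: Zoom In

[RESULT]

┠──┠──────────────────┨───────────────┨ 
┃  ┃Name        │ID  │┃....###.~~~    ┃ 
┃  ┃────────────┼────┼┃.....#...~~    ┃ 
┃  ┃Alice Jones │1000│┃♣.♣........    ┃ 
┃  ┃Carol Wilson│1001│┃.♣........^    ┃ 
━━━━━━━━━━━━━━━━━━━━━┓┃..♣.....^..    ┃ 
iewer                ┃┃...........    ┃ 
─────────────────────┨┃...........    ┃ 
   ██      ██  ██    ┃┃.~..~......    ┃ 
   ██      ██  ██    ┃┃.....~.....    ┃ 
█  ██  ██████  ██████┃┃━━━━━━━━━━━━━━━┛ 
█  ██  ██████  ██████┃┃                 
   ██      ██      ██┃┃                 
   ██      ██      ██┃┛                 
█████████████████  ██┃                  
█████████████████  ██┃                  
       ██      ██    ┃                  
━━━━━━━━━━━━━━━━━━━━━┛                  
                                        


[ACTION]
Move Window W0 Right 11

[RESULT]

   ┠──────────────────┨─────────────────
   ┃Name        │ID  │┃...........###.~~
   ┃────────────┼────┼┃............#...~
   ┃Alice Jones │1000│┃.......♣.♣.......
   ┃Carol Wilson│1001│┃........♣........
━━━━━━━━━━━━━━━━━━━━━┓┃...@.....♣.....^.
iewer                ┃┃.................
─────────────────────┨┃.................
   ██      ██  ██    ┃┃........~..~.....
   ██      ██  ██    ┃┃......~.....~....
█  ██  ██████  ██████┃┃━━━━━━━━━━━━━━━━━
█  ██  ██████  ██████┃┃                 
   ██      ██      ██┃┃                 
   ██      ██      ██┃┛                 
█████████████████  ██┃                  
█████████████████  ██┃                  
       ██      ██    ┃                  
━━━━━━━━━━━━━━━━━━━━━┛                  
                                        


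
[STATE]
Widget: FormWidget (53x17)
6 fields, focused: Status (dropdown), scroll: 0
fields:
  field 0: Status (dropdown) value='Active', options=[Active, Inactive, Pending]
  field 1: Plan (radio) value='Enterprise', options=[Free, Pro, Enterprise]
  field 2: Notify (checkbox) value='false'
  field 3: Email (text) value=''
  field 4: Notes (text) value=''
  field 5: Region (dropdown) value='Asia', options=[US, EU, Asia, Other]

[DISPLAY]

> Status:     [Active                              ▼]
  Plan:       ( ) Free  ( ) Pro  (●) Enterprise      
  Notify:     [ ]                                    
  Email:      [                                     ]
  Notes:      [                                     ]
  Region:     [Asia                                ▼]
                                                     
                                                     
                                                     
                                                     
                                                     
                                                     
                                                     
                                                     
                                                     
                                                     
                                                     


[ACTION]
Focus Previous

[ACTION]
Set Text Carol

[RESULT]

  Status:     [Active                              ▼]
  Plan:       ( ) Free  ( ) Pro  (●) Enterprise      
  Notify:     [ ]                                    
  Email:      [                                     ]
  Notes:      [                                     ]
> Region:     [Asia                                ▼]
                                                     
                                                     
                                                     
                                                     
                                                     
                                                     
                                                     
                                                     
                                                     
                                                     
                                                     


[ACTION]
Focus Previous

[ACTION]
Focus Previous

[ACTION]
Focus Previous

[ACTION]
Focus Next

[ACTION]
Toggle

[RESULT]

  Status:     [Active                              ▼]
  Plan:       ( ) Free  ( ) Pro  (●) Enterprise      
  Notify:     [ ]                                    
> Email:      [                                     ]
  Notes:      [                                     ]
  Region:     [Asia                                ▼]
                                                     
                                                     
                                                     
                                                     
                                                     
                                                     
                                                     
                                                     
                                                     
                                                     
                                                     


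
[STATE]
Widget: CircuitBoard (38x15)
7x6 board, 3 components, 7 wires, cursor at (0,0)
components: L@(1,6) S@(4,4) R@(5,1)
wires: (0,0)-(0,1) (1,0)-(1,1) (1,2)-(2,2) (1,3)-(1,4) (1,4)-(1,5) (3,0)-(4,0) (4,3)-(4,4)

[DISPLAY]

   0 1 2 3 4 5 6                      
0  [.]─ ·                             
                                      
1   · ─ ·   ·   · ─ · ─ ·   L         
            │                         
2           ·                         
                                      
3   ·                                 
    │                                 
4   ·           · ─ S                 
                                      
5       R                             
Cursor: (0,0)                         
                                      
                                      


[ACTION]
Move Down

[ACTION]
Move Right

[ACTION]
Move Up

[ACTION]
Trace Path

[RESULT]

   0 1 2 3 4 5 6                      
0   · ─[.]                            
                                      
1   · ─ ·   ·   · ─ · ─ ·   L         
            │                         
2           ·                         
                                      
3   ·                                 
    │                                 
4   ·           · ─ S                 
                                      
5       R                             
Cursor: (0,1)  Trace: Path with 2 node
                                      
                                      


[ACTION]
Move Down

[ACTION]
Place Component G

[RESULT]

   0 1 2 3 4 5 6                      
0   · ─ ·                             
                                      
1   · ─[G]  ·   · ─ · ─ ·   L         
            │                         
2           ·                         
                                      
3   ·                                 
    │                                 
4   ·           · ─ S                 
                                      
5       R                             
Cursor: (1,1)  Trace: Path with 2 node
                                      
                                      


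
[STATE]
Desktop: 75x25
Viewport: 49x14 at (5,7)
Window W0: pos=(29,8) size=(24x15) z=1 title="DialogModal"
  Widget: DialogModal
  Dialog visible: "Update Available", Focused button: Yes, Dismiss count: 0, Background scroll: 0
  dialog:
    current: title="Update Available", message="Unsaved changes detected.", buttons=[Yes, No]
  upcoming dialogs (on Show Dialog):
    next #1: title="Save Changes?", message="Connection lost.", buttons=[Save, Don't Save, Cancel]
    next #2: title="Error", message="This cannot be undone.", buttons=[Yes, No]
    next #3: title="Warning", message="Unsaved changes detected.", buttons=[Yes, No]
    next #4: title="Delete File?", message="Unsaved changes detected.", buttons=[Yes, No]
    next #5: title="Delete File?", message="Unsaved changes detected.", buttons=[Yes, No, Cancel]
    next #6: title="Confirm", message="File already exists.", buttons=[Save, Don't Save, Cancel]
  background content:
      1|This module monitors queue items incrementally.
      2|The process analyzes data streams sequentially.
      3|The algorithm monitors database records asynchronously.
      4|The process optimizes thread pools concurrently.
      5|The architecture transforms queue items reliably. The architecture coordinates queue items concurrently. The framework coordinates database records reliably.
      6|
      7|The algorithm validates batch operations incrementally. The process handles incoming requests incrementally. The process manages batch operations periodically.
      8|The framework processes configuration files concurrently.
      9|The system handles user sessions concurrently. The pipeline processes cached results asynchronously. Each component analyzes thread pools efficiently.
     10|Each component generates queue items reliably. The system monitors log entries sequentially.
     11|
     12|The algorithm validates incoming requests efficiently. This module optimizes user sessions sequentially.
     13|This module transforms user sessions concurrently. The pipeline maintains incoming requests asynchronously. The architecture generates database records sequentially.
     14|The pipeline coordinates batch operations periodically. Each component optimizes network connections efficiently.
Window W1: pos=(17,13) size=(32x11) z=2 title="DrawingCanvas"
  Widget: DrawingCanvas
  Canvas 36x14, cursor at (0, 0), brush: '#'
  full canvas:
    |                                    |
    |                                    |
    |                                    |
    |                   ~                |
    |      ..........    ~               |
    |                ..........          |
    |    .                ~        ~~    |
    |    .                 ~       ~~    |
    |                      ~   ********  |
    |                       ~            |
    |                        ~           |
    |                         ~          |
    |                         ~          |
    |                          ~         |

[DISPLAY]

                                                 
                        ┏━━━━━━━━━━━━━━━━━━━━━━┓ 
                        ┃ DialogModal          ┃ 
                        ┠──────────────────────┨ 
                        ┃This module monitors q┃ 
                        ┃The process analyzes d┃ 
            ┏━━━━━━━━━━━━━━━━━━━━━━━━━━━━━━┓ors┃ 
            ┃ DrawingCanvas                ┃┐s ┃ 
            ┠──────────────────────────────┨│ns┃ 
            ┃+                             ┃│  ┃ 
            ┃                              ┃│te┃ 
            ┃                              ┃┘se┃ 
            ┃                   ~          ┃use┃ 
            ┃      ..........    ~         ┃rat┃ 


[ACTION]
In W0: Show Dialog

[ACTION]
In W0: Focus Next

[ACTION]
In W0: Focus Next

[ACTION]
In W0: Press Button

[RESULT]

                                                 
                        ┏━━━━━━━━━━━━━━━━━━━━━━┓ 
                        ┃ DialogModal          ┃ 
                        ┠──────────────────────┨ 
                        ┃This module monitors q┃ 
                        ┃The process analyzes d┃ 
            ┏━━━━━━━━━━━━━━━━━━━━━━━━━━━━━━┓ors┃ 
            ┃ DrawingCanvas                ┃es ┃ 
            ┠──────────────────────────────┨ans┃ 
            ┃+                             ┃   ┃ 
            ┃                              ┃ate┃ 
            ┃                              ┃sse┃ 
            ┃                   ~          ┃use┃ 
            ┃      ..........    ~         ┃rat┃ 


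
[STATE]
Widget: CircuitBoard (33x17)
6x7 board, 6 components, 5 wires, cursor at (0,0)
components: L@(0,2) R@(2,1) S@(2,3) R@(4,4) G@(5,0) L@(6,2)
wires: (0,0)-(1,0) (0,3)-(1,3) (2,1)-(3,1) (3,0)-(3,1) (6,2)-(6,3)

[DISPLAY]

   0 1 2 3 4 5                   
0  [.]      L   ·                
    │           │                
1   ·           ·                
                                 
2       R       S                
        │                        
3   · ─ ·                        
                                 
4                   R            
                                 
5   G                            
                                 
6           L ─ ·                
Cursor: (0,0)                    
                                 
                                 


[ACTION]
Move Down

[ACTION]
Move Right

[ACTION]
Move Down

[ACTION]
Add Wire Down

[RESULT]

   0 1 2 3 4 5                   
0   ·       L   ·                
    │           │                
1   ·           ·                
                                 
2      [R]      S                
        │                        
3   · ─ ·                        
                                 
4                   R            
                                 
5   G                            
                                 
6           L ─ ·                
Cursor: (2,1)                    
                                 
                                 


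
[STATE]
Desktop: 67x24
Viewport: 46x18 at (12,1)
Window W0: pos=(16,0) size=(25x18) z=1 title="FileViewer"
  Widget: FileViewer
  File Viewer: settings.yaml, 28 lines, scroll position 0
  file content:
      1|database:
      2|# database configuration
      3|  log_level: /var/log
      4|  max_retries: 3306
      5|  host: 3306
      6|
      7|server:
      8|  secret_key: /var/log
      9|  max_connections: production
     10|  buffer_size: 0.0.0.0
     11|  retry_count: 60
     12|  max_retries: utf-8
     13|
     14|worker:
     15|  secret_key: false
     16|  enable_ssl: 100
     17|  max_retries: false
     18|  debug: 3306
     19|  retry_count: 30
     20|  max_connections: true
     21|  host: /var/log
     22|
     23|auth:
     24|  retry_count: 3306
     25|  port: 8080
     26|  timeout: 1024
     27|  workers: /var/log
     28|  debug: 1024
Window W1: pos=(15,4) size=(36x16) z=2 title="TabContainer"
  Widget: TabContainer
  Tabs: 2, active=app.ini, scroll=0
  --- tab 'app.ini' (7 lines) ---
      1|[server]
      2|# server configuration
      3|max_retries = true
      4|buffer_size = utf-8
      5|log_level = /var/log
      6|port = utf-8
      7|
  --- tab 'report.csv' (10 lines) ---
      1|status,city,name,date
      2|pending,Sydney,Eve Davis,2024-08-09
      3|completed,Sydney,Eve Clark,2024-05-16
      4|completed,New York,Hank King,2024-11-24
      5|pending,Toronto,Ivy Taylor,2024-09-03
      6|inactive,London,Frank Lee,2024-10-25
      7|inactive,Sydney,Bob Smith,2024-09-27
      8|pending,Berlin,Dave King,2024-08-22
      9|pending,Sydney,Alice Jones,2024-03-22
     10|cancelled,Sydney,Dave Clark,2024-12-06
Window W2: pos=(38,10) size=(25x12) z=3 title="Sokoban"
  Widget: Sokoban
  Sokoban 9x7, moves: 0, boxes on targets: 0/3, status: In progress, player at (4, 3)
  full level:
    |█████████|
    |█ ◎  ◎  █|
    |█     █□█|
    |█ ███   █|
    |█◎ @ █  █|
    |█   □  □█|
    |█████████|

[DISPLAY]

    ┃ FileViewer            ┃                 
    ┠───────────────────────┨                 
    ┃database:             ▲┃                 
   ┏━━━━━━━━━━━━━━━━━━━━━━━━━━━━━━━━━━┓       
   ┃ TabContainer                     ┃       
   ┠──────────────────────────────────┨       
   ┃[app.ini]│ report.csv             ┃       
   ┃──────────────────────────────────┃       
   ┃[server]                          ┃       
   ┃# server configuration┏━━━━━━━━━━━━━━━━━━━
   ┃max_retries = true    ┃ Sokoban           
   ┃buffer_size = utf-8   ┠───────────────────
   ┃log_level = /var/log  ┃█████████          
   ┃port = utf-8          ┃█ ◎  ◎  █          
   ┃                      ┃█     █□█          
   ┃                      ┃█ ███   █          
   ┃                      ┃█◎ @ █  █          
   ┃                      ┃█   □  □█          


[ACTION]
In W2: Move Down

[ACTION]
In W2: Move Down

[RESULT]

    ┃ FileViewer            ┃                 
    ┠───────────────────────┨                 
    ┃database:             ▲┃                 
   ┏━━━━━━━━━━━━━━━━━━━━━━━━━━━━━━━━━━┓       
   ┃ TabContainer                     ┃       
   ┠──────────────────────────────────┨       
   ┃[app.ini]│ report.csv             ┃       
   ┃──────────────────────────────────┃       
   ┃[server]                          ┃       
   ┃# server configuration┏━━━━━━━━━━━━━━━━━━━
   ┃max_retries = true    ┃ Sokoban           
   ┃buffer_size = utf-8   ┠───────────────────
   ┃log_level = /var/log  ┃█████████          
   ┃port = utf-8          ┃█ ◎  ◎  █          
   ┃                      ┃█     █□█          
   ┃                      ┃█ ███   █          
   ┃                      ┃█◎   █  █          
   ┃                      ┃█  @□  □█          


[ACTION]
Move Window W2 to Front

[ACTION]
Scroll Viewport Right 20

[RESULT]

eViewer            ┃                          
───────────────────┨                          
base:             ▲┃                          
━━━━━━━━━━━━━━━━━━━━━━━━━━━━━┓                
ontainer                     ┃                
─────────────────────────────┨                
ini]│ report.csv             ┃                
─────────────────────────────┃                
er]                          ┃                
ver configuration┏━━━━━━━━━━━━━━━━━━━━━━━┓    
etries = true    ┃ Sokoban               ┃    
r_size = utf-8   ┠───────────────────────┨    
evel = /var/log  ┃█████████              ┃    
= utf-8          ┃█ ◎  ◎  █              ┃    
                 ┃█     █□█              ┃    
                 ┃█ ███   █              ┃    
                 ┃█◎   █  █              ┃    
                 ┃█  @□  □█              ┃    
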